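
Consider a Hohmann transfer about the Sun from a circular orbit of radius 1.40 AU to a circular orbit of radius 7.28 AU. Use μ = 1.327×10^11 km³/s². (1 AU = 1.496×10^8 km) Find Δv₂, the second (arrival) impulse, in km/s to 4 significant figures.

Δv₂ = 4.769 km/s

In km: r₁ = 1.40 × 1.496×10^8 = 2.0944×10^8 km; r₂ = 7.28 × 1.496×10^8 = 1.089088×10^9 km.
The Hohmann ellipse has a_t = (r₁ + r₂)/2 = 6.49264×10^8 km.
Circular speed at r = 1.089088×10^9 km: v_c = √(μ/r) = 11.038 km/s.
Transfer-orbit speed at the same r (vis-viva, a = a_t): v_t = √[μ(2/r − 1/a_t)] = 6.2694 km/s.
Δv₂ = |v_t − v_c| = |6.2694 − 11.038| = 4.769 km/s.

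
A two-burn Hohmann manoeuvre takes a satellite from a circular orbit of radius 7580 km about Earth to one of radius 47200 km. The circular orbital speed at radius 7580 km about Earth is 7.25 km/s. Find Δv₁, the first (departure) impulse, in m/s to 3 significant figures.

Δv₁ = 2270 m/s

From the circular-orbit relation v² = μ/r at r = 7580 km: μ = v²r = (7.25)² × 7580 = 3.98424×10^5 km³/s².
Transfer-ellipse semi-major axis a_t = (r₁ + r₂)/2 = (7580 + 47200)/2 = 27390 km.
Circular speed at r = 7580 km: v_c = √(μ/r) = 7.250 km/s.
Transfer-orbit speed at the same r (vis-viva, a = a_t): v_t = √[μ(2/r − 1/a_t)] = 9.517 km/s.
Δv₁ = |v_t − v_c| = |9.517 − 7.250| = 2.267 km/s.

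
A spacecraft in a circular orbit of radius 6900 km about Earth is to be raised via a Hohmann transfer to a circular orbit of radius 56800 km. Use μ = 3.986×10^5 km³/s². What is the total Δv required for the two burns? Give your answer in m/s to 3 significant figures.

Δv = 3970 m/s

Semi-major axis of the transfer orbit: a_t = (6900 + 56800)/2 = 31850 km.
Circular speed at r₁: v₁ = √(μ/r₁) = √(3.986×10^5/6900) = 7.601 km/s.
On the transfer ellipse at r₁, vis-viva equation gives v_p = √[μ(2/r₁ − 1/a_t)] = 10.15 km/s.
First burn Δv₁ = |v_p − v₁| = 2.549 km/s.
Circular speed at r₂: v₂ = √(μ/r₂) = 2.649 km/s.
Transfer-orbit speed at r₂: v_a = √[μ(2/r₂ − 1/a_t)] = 1.233 km/s.
Second burn Δv₂ = |v₂ − v_a| = 1.416 km/s.
Δv = Δv₁ + Δv₂ = 2.549 + 1.416 = 3.965 km/s.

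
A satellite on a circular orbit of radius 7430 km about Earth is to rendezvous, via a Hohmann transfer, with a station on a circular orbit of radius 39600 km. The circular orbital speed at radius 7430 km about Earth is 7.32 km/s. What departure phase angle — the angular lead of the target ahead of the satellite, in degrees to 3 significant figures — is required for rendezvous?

From the circular-orbit relation v² = μ/r at r = 7430 km: μ = v²r = (7.32)² × 7430 = 3.98117×10^5 km³/s².
The Hohmann ellipse has a_t = (r₁ + r₂)/2 = 23515 km.
Transfer time t = π√(a_t³/μ) = 17954 s.
The target's mean motion on its circular orbit is ω₂ = √(μ/r₂³) = 8.0069×10^-5 rad/s.
Angle swept by the target during transfer: ω₂·t = 1.4376 rad = 82.37°.
The satellite traverses 180° on the transfer ellipse, so the target must lead by 180° − 82.37° = 97.6°.

φ = 97.6°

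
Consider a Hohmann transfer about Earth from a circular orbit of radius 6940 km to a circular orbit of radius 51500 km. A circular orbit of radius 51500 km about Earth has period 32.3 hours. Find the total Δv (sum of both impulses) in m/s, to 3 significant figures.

Δv = 3910 m/s

From Kepler's third law T² = 4π²r³/μ at r = 51500 km, T = 32.3 hours = 32.3 × 3600 s = 1.1628×10^5 s: μ = 4π²r³/T² = 3.98815×10^5 km³/s².
Transfer-ellipse semi-major axis a_t = (r₁ + r₂)/2 = (6940 + 51500)/2 = 29220 km.
At r₁ the circular-orbit speed is v₁ = √(μ/r₁) = 7.5806 km/s.
Transfer-orbit speed at r₁ (vis-viva equation): v_p = √[μ(2/r₁ − 1/a_t)] = 10.064 km/s.
First burn Δv₁ = |v_p − v₁| = 2.483 km/s.
Circular speed at r₂: v₂ = √(μ/r₂) = 2.783 km/s.
Transfer-orbit speed at r₂: v_a = √[μ(2/r₂ − 1/a_t)] = 1.356 km/s.
Second burn Δv₂ = |v₂ − v_a| = 1.427 km/s.
Δv = Δv₁ + Δv₂ = 2.483 + 1.427 = 3.910 km/s.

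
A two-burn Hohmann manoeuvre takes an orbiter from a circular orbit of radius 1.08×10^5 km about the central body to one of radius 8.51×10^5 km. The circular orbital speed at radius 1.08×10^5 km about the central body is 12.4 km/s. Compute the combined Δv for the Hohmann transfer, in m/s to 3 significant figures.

Δv = 6440 m/s

From the circular-orbit relation v² = μ/r at r = 1.08×10^5 km: μ = v²r = (12.4)² × 1.08×10^5 = 1.66061×10^7 km³/s².
The Hohmann ellipse has a_t = (r₁ + r₂)/2 = 4.795×10^5 km.
At r₁ the circular-orbit speed is v₁ = √(μ/r₁) = 12.400 km/s.
On the transfer ellipse at r₁, vis-viva equation gives v_p = √[μ(2/r₁ − 1/a_t)] = 16.519 km/s.
First burn Δv₁ = |v_p − v₁| = 4.119 km/s.
Circular speed at r₂: v₂ = √(μ/r₂) = 4.417 km/s.
Transfer-orbit speed at r₂: v_a = √[μ(2/r₂ − 1/a_t)] = 2.096 km/s.
Second burn Δv₂ = |v₂ − v_a| = 2.321 km/s.
Δv = Δv₁ + Δv₂ = 4.119 + 2.321 = 6.440 km/s.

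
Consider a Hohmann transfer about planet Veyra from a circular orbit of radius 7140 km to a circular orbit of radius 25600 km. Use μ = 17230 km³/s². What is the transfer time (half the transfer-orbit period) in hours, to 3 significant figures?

t = 13.9 hours

Transfer-ellipse semi-major axis a_t = (r₁ + r₂)/2 = (7140 + 25600)/2 = 16370 km.
Half the transfer-orbit period gives t = π√(a_t³/μ) = 50130 s.
Converting: 50130 s ÷ 3600 s/hour = 13.9 hours.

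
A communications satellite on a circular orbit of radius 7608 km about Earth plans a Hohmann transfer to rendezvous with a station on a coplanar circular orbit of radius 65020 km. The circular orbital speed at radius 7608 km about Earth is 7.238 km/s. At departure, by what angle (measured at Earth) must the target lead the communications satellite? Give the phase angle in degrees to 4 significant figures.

φ = 104.9°

From the circular-orbit relation v² = μ/r at r = 7608 km: μ = v²r = (7.238)² × 7608 = 3.98573×10^5 km³/s².
Transfer-ellipse semi-major axis a_t = (r₁ + r₂)/2 = (7608 + 65020)/2 = 36314 km.
The half-period of the transfer ellipse is t = π√(a_t³/μ) = 34436 s.
Target angular speed ω₂ = √(μ/r₂³) = 3.8079×10^-5 rad/s.
Angle swept by the target during transfer: ω₂·t = 1.3113 rad = 75.13°.
Arrival is 180° from departure on the ellipse, so φ = 180° − 75.13° = 104.9°.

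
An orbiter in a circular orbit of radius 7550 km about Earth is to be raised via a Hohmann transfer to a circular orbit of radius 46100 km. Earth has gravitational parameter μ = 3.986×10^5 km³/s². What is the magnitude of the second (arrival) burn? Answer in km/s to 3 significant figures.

The Hohmann ellipse has a_t = (r₁ + r₂)/2 = 26825 km.
Circular speed at r = 46100 km: v_c = √(μ/r) = 2.940 km/s.
Transfer-orbit speed at the same r (vis-viva, a = a_t): v_t = √[μ(2/r − 1/a_t)] = 1.560 km/s.
Δv₂ = |v_t − v_c| = |1.560 − 2.940| = 1.380 km/s.

Δv₂ = 1.38 km/s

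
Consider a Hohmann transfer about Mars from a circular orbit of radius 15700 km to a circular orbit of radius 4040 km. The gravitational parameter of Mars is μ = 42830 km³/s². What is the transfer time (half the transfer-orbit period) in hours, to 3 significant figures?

t = 4.13 hours

The Hohmann ellipse has a_t = (r₁ + r₂)/2 = 9870 km.
Half the transfer-orbit period gives t = π√(a_t³/μ) = 14885 s.
Converting: 14885 s ÷ 3600 s/hour = 4.13 hours.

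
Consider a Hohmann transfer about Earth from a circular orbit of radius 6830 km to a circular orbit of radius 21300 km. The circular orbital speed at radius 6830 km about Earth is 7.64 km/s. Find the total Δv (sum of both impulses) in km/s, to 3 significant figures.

From the circular-orbit relation v² = μ/r at r = 6830 km: μ = v²r = (7.64)² × 6830 = 3.98664×10^5 km³/s².
Semi-major axis of the transfer orbit: a_t = (6830 + 21300)/2 = 14065 km.
Circular speed at r₁: v₁ = √(μ/r₁) = √(3.98664×10^5/6830) = 7.6400 km/s.
Transfer-orbit speed at r₁ (v² = μ(2/r − 1/a)): v_p = √[μ(2/r₁ − 1/a_t)] = 9.4018 km/s.
First burn Δv₁ = |v_p − v₁| = 1.7618 km/s.
Circular speed at r₂: v₂ = √(μ/r₂) = 4.3263 km/s.
Transfer-orbit speed at r₂: v_a = √[μ(2/r₂ − 1/a_t)] = 3.0148 km/s.
Second burn Δv₂ = |v₂ − v_a| = 1.3115 km/s.
Total Δv = Δv₁ + Δv₂ = 3.073 km/s.

Δv = 3.07 km/s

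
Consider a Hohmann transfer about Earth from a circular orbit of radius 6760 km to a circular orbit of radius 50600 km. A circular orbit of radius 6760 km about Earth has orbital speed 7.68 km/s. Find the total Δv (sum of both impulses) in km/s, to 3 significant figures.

From the circular-orbit relation v² = μ/r at r = 6760 km: μ = v²r = (7.68)² × 6760 = 3.98721×10^5 km³/s².
The Hohmann ellipse has a_t = (r₁ + r₂)/2 = 28680 km.
At r₁ the circular-orbit speed is v₁ = √(μ/r₁) = 7.6800 km/s.
On the transfer ellipse at r₁, vis-viva gives v_p = √[μ(2/r₁ − 1/a_t)] = 10.201 km/s.
First burn Δv₁ = |v_p − v₁| = 2.521 km/s.
Circular speed at r₂: v₂ = √(μ/r₂) = 2.807 km/s.
Transfer-orbit speed at r₂: v_a = √[μ(2/r₂ − 1/a_t)] = 1.363 km/s.
Second burn Δv₂ = |v₂ − v_a| = 1.444 km/s.
Δv = Δv₁ + Δv₂ = 2.521 + 1.444 = 3.965 km/s.

Δv = 3.97 km/s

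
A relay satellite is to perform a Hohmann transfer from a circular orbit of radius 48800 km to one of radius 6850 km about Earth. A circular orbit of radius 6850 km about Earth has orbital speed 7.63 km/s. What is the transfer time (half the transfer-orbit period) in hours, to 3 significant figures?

t = 6.41 hours

From the circular-orbit relation v² = μ/r at r = 6850 km: μ = v²r = (7.63)² × 6850 = 3.98786×10^5 km³/s².
Semi-major axis of the transfer orbit: a_t = (48800 + 6850)/2 = 27825 km.
By Kepler's third law the transfer-orbit period is T = 2π√(a_t³/μ), so t = T/2 = 23090 s.
Converting: 23090 s ÷ 3600 s/hour = 6.41 hours.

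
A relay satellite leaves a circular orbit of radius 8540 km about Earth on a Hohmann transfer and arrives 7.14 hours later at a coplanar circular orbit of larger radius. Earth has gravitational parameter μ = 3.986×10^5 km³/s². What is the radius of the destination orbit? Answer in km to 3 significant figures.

Transfer time t = 7.14 hours = 25704 s, and t = π√(a_t³/μ).
So a_t = (μ t²/π²)^(1/3) = (3.986×10^5 × (25704)² / π²)^(1/3) = 29882 km.
Since a_t = (r₁ + r₂)/2, r₂ = 2a_t − r₁ = 2×29882 − 8540 = 51224 km.

r₂ = 51200 km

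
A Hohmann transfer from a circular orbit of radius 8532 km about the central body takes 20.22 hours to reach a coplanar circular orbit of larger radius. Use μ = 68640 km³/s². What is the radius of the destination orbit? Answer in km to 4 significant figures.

Transfer time t = 20.22 hours = 72792 s, and t = π√(a_t³/μ).
So a_t = (μ t²/π²)^(1/3) = (68640 × (72792)² / π²)^(1/3) = 33277 km.
Since a_t = (r₁ + r₂)/2, r₂ = 2a_t − r₁ = 2×33277 − 8532 = 58022 km.

r₂ = 58020 km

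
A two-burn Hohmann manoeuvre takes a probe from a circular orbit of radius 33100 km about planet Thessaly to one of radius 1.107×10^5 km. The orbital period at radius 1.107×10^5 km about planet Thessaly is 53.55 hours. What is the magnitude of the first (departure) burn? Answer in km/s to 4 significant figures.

From Kepler's third law T² = 4π²r³/μ at r = 1.107×10^5 km, T = 53.55 hours = 53.55 × 3600 s = 1.9278×10^5 s: μ = 4π²r³/T² = 1.44105×10^6 km³/s².
Transfer-ellipse semi-major axis a_t = (r₁ + r₂)/2 = (33100 + 1.107×10^5)/2 = 71900 km.
On the circular orbit at r = 33100 km, v_c = √(μ/r) = 6.598 km/s.
Vis-viva on the transfer ellipse at r = 33100 km gives v_t = √[μ(2/r − 1/a_t)] = 8.187 km/s.
Δv₁ = |v_t − v_c| = |8.187 − 6.598| = 1.589 km/s.

Δv₁ = 1.589 km/s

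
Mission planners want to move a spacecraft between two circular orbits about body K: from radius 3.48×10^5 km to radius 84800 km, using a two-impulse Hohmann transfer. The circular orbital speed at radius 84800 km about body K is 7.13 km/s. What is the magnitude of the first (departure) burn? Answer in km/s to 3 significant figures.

Δv₁ = 1.32 km/s

From the circular-orbit relation v² = μ/r at r = 84800 km: μ = v²r = (7.13)² × 84800 = 4.31097×10^6 km³/s².
Semi-major axis of the transfer orbit: a_t = (3.480×10^5 + 84800)/2 = 2.164×10^5 km.
On the circular orbit at r = 3.480×10^5 km, v_c = √(μ/r) = 3.5196 km/s.
Vis-viva on the transfer ellipse at r = 3.480×10^5 km gives v_t = √[μ(2/r − 1/a_t)] = 2.2033 km/s.
Δv₁ = |v_t − v_c| = |2.2033 − 3.5196| = 1.316 km/s.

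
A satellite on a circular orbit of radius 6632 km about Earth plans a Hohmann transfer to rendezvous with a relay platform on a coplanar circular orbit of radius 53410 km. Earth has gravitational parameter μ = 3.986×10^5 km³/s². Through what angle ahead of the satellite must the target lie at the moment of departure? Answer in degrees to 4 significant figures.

Transfer-ellipse semi-major axis a_t = (r₁ + r₂)/2 = (6632 + 53410)/2 = 30021 km.
The half-period of the transfer ellipse is t = π√(a_t³/μ) = 25883 s.
The target's mean motion on its circular orbit is ω₂ = √(μ/r₂³) = 5.1149×10^-5 rad/s.
Angle swept by the target during transfer: ω₂·t = 1.3239 rad = 75.854°.
The satellite traverses 180° on the transfer ellipse, so the target must lead by 180° − 75.854° = 104.1°.

φ = 104.1°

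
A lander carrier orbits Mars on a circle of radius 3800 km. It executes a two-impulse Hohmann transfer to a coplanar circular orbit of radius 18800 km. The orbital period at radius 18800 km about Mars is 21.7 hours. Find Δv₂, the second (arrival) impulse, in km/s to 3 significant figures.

Δv₂ = 0.635 km/s

From Kepler's third law T² = 4π²r³/μ at r = 18800 km, T = 21.7 hours = 21.7 × 3600 s = 78120 s: μ = 4π²r³/T² = 42984.2 km³/s².
Semi-major axis of the transfer orbit: a_t = (3800 + 18800)/2 = 11300 km.
Circular speed at r = 18800 km: v_c = √(μ/r) = 1.5121 km/s.
Transfer-orbit speed at the same r (vis-viva, a = a_t): v_t = √[μ(2/r − 1/a_t)] = 0.87686 km/s.
Δv₂ = |v_t − v_c| = |0.87686 − 1.5121| = 0.6352 km/s.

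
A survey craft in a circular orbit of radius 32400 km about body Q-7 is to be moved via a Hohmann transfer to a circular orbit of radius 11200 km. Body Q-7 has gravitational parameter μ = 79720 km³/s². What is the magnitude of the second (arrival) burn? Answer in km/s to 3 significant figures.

Δv₂ = 0.585 km/s

The Hohmann ellipse has a_t = (r₁ + r₂)/2 = 21800 km.
Circular speed at r = 11200 km: v_c = √(μ/r) = 2.6679 km/s.
Transfer-orbit speed at the same r (vis-viva, a = a_t): v_t = √[μ(2/r − 1/a_t)] = 3.2525 km/s.
Δv₂ = |v_t − v_c| = |3.2525 − 2.6679| = 0.5846 km/s.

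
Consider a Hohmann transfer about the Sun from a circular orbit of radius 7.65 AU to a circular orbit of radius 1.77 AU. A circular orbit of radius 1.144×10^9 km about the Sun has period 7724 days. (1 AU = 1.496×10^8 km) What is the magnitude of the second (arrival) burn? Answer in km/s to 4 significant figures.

Δv₂ = 6.144 km/s

From Kepler's third law T² = 4π²r³/μ at r = 1.144×10^9 km, T = 7724 days = 7724 × 86400 s = 6.673536×10^8 s: μ = 4π²r³/T² = 1.32717×10^11 km³/s².
In km: r₁ = 7.65 × 1.496×10^8 = 1.14444×10^9 km; r₂ = 1.77 × 1.496×10^8 = 2.64792×10^8 km.
The Hohmann ellipse has a_t = (r₁ + r₂)/2 = 7.04616×10^8 km.
Circular speed at r = 2.64792×10^8 km: v_c = √(μ/r) = 22.388 km/s.
Transfer-orbit speed at the same r (vis-viva, a = a_t): v_t = √[μ(2/r − 1/a_t)] = 28.532 km/s.
Δv₂ = |v_t − v_c| = |28.532 − 22.388| = 6.144 km/s.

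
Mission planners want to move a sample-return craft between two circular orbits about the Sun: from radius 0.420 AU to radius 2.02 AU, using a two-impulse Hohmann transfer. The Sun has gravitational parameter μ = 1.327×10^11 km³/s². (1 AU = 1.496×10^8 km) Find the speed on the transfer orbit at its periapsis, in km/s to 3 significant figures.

In km: r₁ = 0.420 × 1.496×10^8 = 6.2832×10^7 km; r₂ = 2.02 × 1.496×10^8 = 3.02192×10^8 km.
Semi-major axis of the transfer orbit: a_t = (6.2832×10^7 + 3.02192×10^8)/2 = 1.82512×10^8 km.
The periapsis of the transfer ellipse is at r = 6.2832×10^7 km.
Applying v² = μ(2/r − 1/a_t): v = 59.13 km/s.

v = 59.1 km/s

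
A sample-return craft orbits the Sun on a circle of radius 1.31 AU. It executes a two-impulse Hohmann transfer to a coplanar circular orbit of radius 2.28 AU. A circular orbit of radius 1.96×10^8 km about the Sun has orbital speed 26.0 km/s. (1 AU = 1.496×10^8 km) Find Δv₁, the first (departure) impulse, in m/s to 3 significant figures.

From the circular-orbit relation v² = μ/r at r = 1.96×10^8 km: μ = v²r = (26.0)² × 1.96×10^8 = 1.32496×10^11 km³/s².
In km: r₁ = 1.31 × 1.496×10^8 = 1.95976×10^8 km; r₂ = 2.28 × 1.496×10^8 = 3.41088×10^8 km.
Transfer-ellipse semi-major axis a_t = (r₁ + r₂)/2 = (1.95976×10^8 + 3.41088×10^8)/2 = 2.68532×10^8 km.
On the circular orbit at r = 1.95976×10^8 km, v_c = √(μ/r) = 26.002 km/s.
Vis-viva on the transfer ellipse at r = 1.95976×10^8 km gives v_t = √[μ(2/r − 1/a_t)] = 29.305 km/s.
Δv₁ = |v_t − v_c| = |29.305 − 26.002| = 3.303 km/s.

Δv₁ = 3300 m/s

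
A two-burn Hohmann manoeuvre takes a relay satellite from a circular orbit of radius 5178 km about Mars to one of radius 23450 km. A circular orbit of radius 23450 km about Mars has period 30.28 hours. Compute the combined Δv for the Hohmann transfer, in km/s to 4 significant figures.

From Kepler's third law T² = 4π²r³/μ at r = 23450 km, T = 30.28 hours = 30.28 × 3600 s = 1.09008×10^5 s: μ = 4π²r³/T² = 42842.2 km³/s².
The Hohmann ellipse has a_t = (r₁ + r₂)/2 = 14314 km.
Circular speed at r₁: v₁ = √(μ/r₁) = √(42842.2/5178) = 2.87644 km/s.
Transfer-orbit speed at r₁ (vis-viva equation): v_p = √[μ(2/r₁ − 1/a_t)] = 3.68168 km/s.
First burn Δv₁ = |v_p − v₁| = 0.8052 km/s.
At r₂, v₂ = √(μ/r₂) = 1.35165 km/s.
Transfer-orbit speed at r₂: v_a = √[μ(2/r₂ − 1/a_t)] = 0.812952 km/s.
Second burn Δv₂ = |v₂ − v_a| = 0.5387 km/s.
Δv = Δv₁ + Δv₂ = 0.8052 + 0.5387 = 1.344 km/s.

Δv = 1.344 km/s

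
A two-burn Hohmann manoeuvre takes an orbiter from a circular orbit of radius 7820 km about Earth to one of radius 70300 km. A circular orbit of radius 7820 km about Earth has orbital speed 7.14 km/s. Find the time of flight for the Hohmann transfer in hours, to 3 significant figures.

From the circular-orbit relation v² = μ/r at r = 7820 km: μ = v²r = (7.14)² × 7820 = 3.98660×10^5 km³/s².
The Hohmann ellipse has a_t = (r₁ + r₂)/2 = 39060 km.
By Kepler's third law the transfer-orbit period is T = 2π√(a_t³/μ), so t = T/2 = 38410 s.
Converting: 38410 s ÷ 3600 s/hour = 10.7 hours.

t = 10.7 hours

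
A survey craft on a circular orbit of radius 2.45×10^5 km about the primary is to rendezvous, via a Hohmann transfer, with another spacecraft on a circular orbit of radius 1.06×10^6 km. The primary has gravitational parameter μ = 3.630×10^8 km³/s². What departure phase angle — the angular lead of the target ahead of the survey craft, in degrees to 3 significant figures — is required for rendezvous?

The Hohmann ellipse has a_t = (r₁ + r₂)/2 = 6.525×10^5 km.
Transfer time t = π√(a_t³/μ) = 86910 s.
Target angular speed ω₂ = √(μ/r₂³) = 1.7458×10^-5 rad/s.
Angle swept by the target during transfer: ω₂·t = 1.5173 rad = 86.93°.
Arrival is 180° from departure on the ellipse, so φ = 180° − 86.93° = 93.1°.

φ = 93.1°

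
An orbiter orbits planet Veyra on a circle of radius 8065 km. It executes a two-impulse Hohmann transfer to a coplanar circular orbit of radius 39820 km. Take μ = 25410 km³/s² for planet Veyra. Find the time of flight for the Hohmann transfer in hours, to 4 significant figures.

t = 20.28 hours

The Hohmann ellipse has a_t = (r₁ + r₂)/2 = 23942.5 km.
By Kepler's third law the transfer-orbit period is T = 2π√(a_t³/μ), so t = T/2 = 73010 s.
Converting: 73010 s ÷ 3600 s/hour = 20.28 hours.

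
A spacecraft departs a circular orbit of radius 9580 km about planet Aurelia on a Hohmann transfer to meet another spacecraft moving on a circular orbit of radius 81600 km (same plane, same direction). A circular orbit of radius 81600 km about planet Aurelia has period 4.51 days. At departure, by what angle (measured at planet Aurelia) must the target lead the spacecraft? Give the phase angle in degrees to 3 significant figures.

From Kepler's third law T² = 4π²r³/μ at r = 81600 km, T = 4.51 days = 4.51 × 86400 s = 3.89664×10^5 s: μ = 4π²r³/T² = 1.41270×10^5 km³/s².
Transfer-ellipse semi-major axis a_t = (r₁ + r₂)/2 = (9580 + 81600)/2 = 45590 km.
The half-period of the transfer ellipse is t = π√(a_t³/μ) = 81360 s.
The target's mean motion on its circular orbit is ω₂ = √(μ/r₂³) = 1.612×10^-5 rad/s.
Angle swept by the target during transfer: ω₂·t = 1.312 rad = 75.17°.
Arrival is 180° from departure on the ellipse, so φ = 180° − 75.17° = 105°.

φ = 105°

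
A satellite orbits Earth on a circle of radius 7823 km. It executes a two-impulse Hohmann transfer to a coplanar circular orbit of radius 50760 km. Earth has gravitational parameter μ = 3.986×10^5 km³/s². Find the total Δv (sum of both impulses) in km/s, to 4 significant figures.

Δv = 3.613 km/s

Semi-major axis of the transfer orbit: a_t = (7823 + 50760)/2 = 29291.5 km.
At r₁ the circular-orbit speed is v₁ = √(μ/r₁) = 7.138 km/s.
On the transfer ellipse at r₁, v² = μ(2/r − 1/a) gives v_p = √[μ(2/r₁ − 1/a_t)] = 9.397 km/s.
First burn Δv₁ = |v_p − v₁| = 2.259 km/s.
Circular speed at r₂: v₂ = √(μ/r₂) = 2.802 km/s.
Transfer-orbit speed at r₂: v_a = √[μ(2/r₂ − 1/a_t)] = 1.448 km/s.
Second burn Δv₂ = |v₂ − v_a| = 1.354 km/s.
Total Δv = Δv₁ + Δv₂ = 3.613 km/s.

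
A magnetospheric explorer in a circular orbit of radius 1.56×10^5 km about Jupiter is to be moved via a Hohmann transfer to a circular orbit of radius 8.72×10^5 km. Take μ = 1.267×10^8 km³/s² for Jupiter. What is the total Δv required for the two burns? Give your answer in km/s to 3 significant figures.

Δv = 14.0 km/s

Semi-major axis of the transfer orbit: a_t = (1.560×10^5 + 8.720×10^5)/2 = 5.140×10^5 km.
Circular speed at r₁: v₁ = √(μ/r₁) = √(1.267×10^8/1.560×10^5) = 28.499 km/s.
Transfer-orbit speed at r₁ (vis-viva equation): v_p = √[μ(2/r₁ − 1/a_t)] = 37.120 km/s.
First burn Δv₁ = |v_p − v₁| = 8.621 km/s.
Circular speed at r₂: v₂ = √(μ/r₂) = 12.054 km/s.
Transfer-orbit speed at r₂: v_a = √[μ(2/r₂ − 1/a_t)] = 6.6407 km/s.
Second burn Δv₂ = |v₂ − v_a| = 5.413 km/s.
Δv = Δv₁ + Δv₂ = 8.621 + 5.413 = 14.03 km/s.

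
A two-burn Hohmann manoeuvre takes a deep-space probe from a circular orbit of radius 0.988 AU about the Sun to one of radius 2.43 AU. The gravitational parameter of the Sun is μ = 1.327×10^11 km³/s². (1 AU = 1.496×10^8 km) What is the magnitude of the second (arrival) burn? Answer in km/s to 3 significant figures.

Δv₂ = 4.58 km/s

In km: r₁ = 0.988 × 1.496×10^8 = 1.478048×10^8 km; r₂ = 2.43 × 1.496×10^8 = 3.63528×10^8 km.
Transfer-ellipse semi-major axis a_t = (r₁ + r₂)/2 = (1.478048×10^8 + 3.63528×10^8)/2 = 2.556664×10^8 km.
On the circular orbit at r = 3.63528×10^8 km, v_c = √(μ/r) = 19.106 km/s.
Vis-viva on the transfer ellipse at r = 3.63528×10^8 km gives v_t = √[μ(2/r − 1/a_t)] = 14.527 km/s.
Δv₂ = |v_t − v_c| = |14.527 − 19.106| = 4.579 km/s.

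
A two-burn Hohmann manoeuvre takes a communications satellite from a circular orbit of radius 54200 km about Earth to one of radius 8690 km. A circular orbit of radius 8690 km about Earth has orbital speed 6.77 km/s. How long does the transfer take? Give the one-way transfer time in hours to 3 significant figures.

From the circular-orbit relation v² = μ/r at r = 8690 km: μ = v²r = (6.77)² × 8690 = 3.98288×10^5 km³/s².
Transfer-ellipse semi-major axis a_t = (r₁ + r₂)/2 = (54200 + 8690)/2 = 31445 km.
Half the transfer-orbit period gives t = π√(a_t³/μ) = 27760 s.
Converting: 27760 s ÷ 3600 s/hour = 7.71 hours.

t = 7.71 hours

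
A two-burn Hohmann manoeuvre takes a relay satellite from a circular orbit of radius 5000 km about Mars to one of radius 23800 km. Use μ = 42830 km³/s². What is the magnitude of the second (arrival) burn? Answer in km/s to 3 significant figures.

Transfer-ellipse semi-major axis a_t = (r₁ + r₂)/2 = (5000 + 23800)/2 = 14400 km.
On the circular orbit at r = 23800 km, v_c = √(μ/r) = 1.3415 km/s.
Transfer-orbit speed at the same r (vis-viva, a = a_t): v_t = √[μ(2/r − 1/a_t)] = 0.79048 km/s.
Δv₂ = |v_t − v_c| = |0.79048 − 1.3415| = 0.5510 km/s.

Δv₂ = 0.551 km/s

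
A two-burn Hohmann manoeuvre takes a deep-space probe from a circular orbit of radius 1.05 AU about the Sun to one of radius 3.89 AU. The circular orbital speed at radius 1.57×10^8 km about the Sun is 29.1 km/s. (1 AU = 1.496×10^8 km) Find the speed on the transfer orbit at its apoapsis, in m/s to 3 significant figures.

From the circular-orbit relation v² = μ/r at r = 1.57×10^8 km: μ = v²r = (29.1)² × 1.57×10^8 = 1.32949×10^11 km³/s².
In km: r₁ = 1.05 × 1.496×10^8 = 1.5708×10^8 km; r₂ = 3.89 × 1.496×10^8 = 5.81944×10^8 km.
The Hohmann ellipse has a_t = (r₁ + r₂)/2 = 3.69512×10^8 km.
The apoapsis of the transfer ellipse is at r = 5.81944×10^8 km.
Applying v² = μ(2/r − 1/a_t): v = 9.855 km/s.

v = 9850 m/s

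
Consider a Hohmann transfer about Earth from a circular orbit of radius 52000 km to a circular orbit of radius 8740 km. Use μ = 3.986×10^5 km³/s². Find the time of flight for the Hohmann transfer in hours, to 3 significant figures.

The Hohmann ellipse has a_t = (r₁ + r₂)/2 = 30370 km.
By Kepler's third law the transfer-orbit period is T = 2π√(a_t³/μ), so t = T/2 = 26340 s.
Converting: 26340 s ÷ 3600 s/hour = 7.32 hours.

t = 7.32 hours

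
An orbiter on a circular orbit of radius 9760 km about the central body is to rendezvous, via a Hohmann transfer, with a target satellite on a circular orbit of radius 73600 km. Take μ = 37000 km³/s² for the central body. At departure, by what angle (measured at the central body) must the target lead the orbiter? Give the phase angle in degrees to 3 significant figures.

φ = 103°

The Hohmann ellipse has a_t = (r₁ + r₂)/2 = 41680 km.
The half-period of the transfer ellipse is t = π√(a_t³/μ) = 1.38976×10^5 s.
Target angular speed ω₂ = √(μ/r₂³) = 9.63350×10^-6 rad/s.
Angle swept by the target during transfer: ω₂·t = 1.3388 rad = 76.71°.
The orbiter traverses 180° on the transfer ellipse, so the target must lead by 180° − 76.71° = 103°.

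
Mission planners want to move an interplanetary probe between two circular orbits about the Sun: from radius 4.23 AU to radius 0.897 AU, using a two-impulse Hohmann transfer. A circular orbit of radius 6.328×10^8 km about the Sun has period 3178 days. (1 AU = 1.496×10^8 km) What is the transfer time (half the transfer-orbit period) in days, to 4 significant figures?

t = 749.7 days

From Kepler's third law T² = 4π²r³/μ at r = 6.328×10^8 km, T = 3178 days = 3178 × 86400 s = 2.745792×10^8 s: μ = 4π²r³/T² = 1.32686×10^11 km³/s².
In km: r₁ = 4.23 × 1.496×10^8 = 6.32808×10^8 km; r₂ = 0.897 × 1.496×10^8 = 1.341912×10^8 km.
The Hohmann ellipse has a_t = (r₁ + r₂)/2 = 3.834996×10^8 km.
Half the transfer-orbit period gives t = π√(a_t³/μ) = 6.477×10^7 s.
Converting: 6.477×10^7 s ÷ 86400 s/day = 749.7 days.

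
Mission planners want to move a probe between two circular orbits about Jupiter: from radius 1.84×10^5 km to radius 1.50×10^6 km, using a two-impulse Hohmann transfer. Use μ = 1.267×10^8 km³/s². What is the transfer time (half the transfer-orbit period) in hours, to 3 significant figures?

Transfer-ellipse semi-major axis a_t = (r₁ + r₂)/2 = (1.840×10^5 + 1.500×10^6)/2 = 8.420×10^5 km.
By Kepler's third law the transfer-orbit period is T = 2π√(a_t³/μ), so t = T/2 = 2.156×10^5 s.
Converting: 2.156×10^5 s ÷ 3600 s/hour = 59.9 hours.

t = 59.9 hours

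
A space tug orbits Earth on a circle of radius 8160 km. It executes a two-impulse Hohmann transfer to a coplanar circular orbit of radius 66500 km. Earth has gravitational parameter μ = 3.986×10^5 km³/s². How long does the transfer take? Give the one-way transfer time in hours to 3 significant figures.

t = 9.97 hours

Semi-major axis of the transfer orbit: a_t = (8160 + 66500)/2 = 37330 km.
By Kepler's third law the transfer-orbit period is T = 2π√(a_t³/μ), so t = T/2 = 35890 s.
Converting: 35890 s ÷ 3600 s/hour = 9.97 hours.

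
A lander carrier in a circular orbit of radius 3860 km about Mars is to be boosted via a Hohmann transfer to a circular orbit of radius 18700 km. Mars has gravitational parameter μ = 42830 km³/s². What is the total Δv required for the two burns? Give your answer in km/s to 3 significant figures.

Δv = 1.59 km/s

Semi-major axis of the transfer orbit: a_t = (3860 + 18700)/2 = 11280 km.
Circular speed at r₁: v₁ = √(μ/r₁) = √(42830/3860) = 3.3310 km/s.
Transfer-orbit speed at r₁ (v² = μ(2/r − 1/a)): v_p = √[μ(2/r₁ − 1/a_t)] = 4.2889 km/s.
First burn Δv₁ = |v_p − v₁| = 0.9579 km/s.
Circular speed at r₂: v₂ = √(μ/r₂) = 1.5134 km/s.
Transfer-orbit speed at r₂: v_a = √[μ(2/r₂ − 1/a_t)] = 0.88530 km/s.
Second burn Δv₂ = |v₂ − v_a| = 0.6281 km/s.
Total Δv = Δv₁ + Δv₂ = 1.586 km/s.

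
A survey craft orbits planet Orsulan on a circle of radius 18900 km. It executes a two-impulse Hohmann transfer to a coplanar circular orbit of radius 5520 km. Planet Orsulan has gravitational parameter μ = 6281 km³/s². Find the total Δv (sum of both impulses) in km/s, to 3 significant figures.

Δv = 0.449 km/s

Semi-major axis of the transfer orbit: a_t = (18900 + 5520)/2 = 12210 km.
At r₁ the circular-orbit speed is v₁ = √(μ/r₁) = 0.5765 km/s.
Transfer-orbit speed at r₁ (v² = μ(2/r − 1/a)): v_a = √[μ(2/r₁ − 1/a_t)] = 0.3876 km/s.
First burn Δv₁ = |v_a − v₁| = 0.1889 km/s.
At r₂, v₂ = √(μ/r₂) = 1.0667 km/s.
Transfer-orbit speed at r₂: v_p = √[μ(2/r₂ − 1/a_t)] = 1.3271 km/s.
Second burn Δv₂ = |v₂ − v_p| = 0.2604 km/s.
Δv = Δv₁ + Δv₂ = 0.1889 + 0.2604 = 0.4493 km/s.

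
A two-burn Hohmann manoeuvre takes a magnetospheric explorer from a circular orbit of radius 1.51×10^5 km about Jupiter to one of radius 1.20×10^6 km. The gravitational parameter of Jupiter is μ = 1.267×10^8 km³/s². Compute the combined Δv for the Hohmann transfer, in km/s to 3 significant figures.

Δv = 15.1 km/s

The Hohmann ellipse has a_t = (r₁ + r₂)/2 = 6.755×10^5 km.
Circular speed at r₁: v₁ = √(μ/r₁) = √(1.267×10^8/1.510×10^5) = 28.967 km/s.
On the transfer ellipse at r₁, vis-viva gives v_p = √[μ(2/r₁ − 1/a_t)] = 38.608 km/s.
First burn Δv₁ = |v_p − v₁| = 9.641 km/s.
At r₂, v₂ = √(μ/r₂) = 10.275 km/s.
Transfer-orbit speed at r₂: v_a = √[μ(2/r₂ − 1/a_t)] = 4.8582 km/s.
Second burn Δv₂ = |v₂ − v_a| = 5.417 km/s.
Δv = Δv₁ + Δv₂ = 9.641 + 5.417 = 15.06 km/s.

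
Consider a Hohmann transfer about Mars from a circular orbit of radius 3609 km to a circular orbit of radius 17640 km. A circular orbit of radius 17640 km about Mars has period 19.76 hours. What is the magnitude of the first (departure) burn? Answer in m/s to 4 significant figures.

Δv₁ = 993.9 m/s

From Kepler's third law T² = 4π²r³/μ at r = 17640 km, T = 19.76 hours = 19.76 × 3600 s = 71136 s: μ = 4π²r³/T² = 42823.0 km³/s².
Semi-major axis of the transfer orbit: a_t = (3609 + 17640)/2 = 10624.5 km.
Circular speed at r = 3609 km: v_c = √(μ/r) = 3.4446 km/s.
Transfer-orbit speed at the same r (vis-viva, a = a_t): v_t = √[μ(2/r − 1/a_t)] = 4.4385 km/s.
Δv₁ = |v_t − v_c| = |4.4385 − 3.4446| = 0.9939 km/s.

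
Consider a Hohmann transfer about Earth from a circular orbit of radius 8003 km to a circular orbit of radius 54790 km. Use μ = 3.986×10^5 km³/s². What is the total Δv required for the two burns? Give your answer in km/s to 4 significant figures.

Δv = 3.601 km/s

Semi-major axis of the transfer orbit: a_t = (8003 + 54790)/2 = 31396.5 km.
At r₁ the circular-orbit speed is v₁ = √(μ/r₁) = 7.057 km/s.
Transfer-orbit speed at r₁ (v² = μ(2/r − 1/a)): v_p = √[μ(2/r₁ − 1/a_t)] = 9.323 km/s.
First burn Δv₁ = |v_p − v₁| = 2.266 km/s.
Circular speed at r₂: v₂ = √(μ/r₂) = 2.697 km/s.
Transfer-orbit speed at r₂: v_a = √[μ(2/r₂ − 1/a_t)] = 1.362 km/s.
Second burn Δv₂ = |v₂ − v_a| = 1.335 km/s.
Δv = Δv₁ + Δv₂ = 2.266 + 1.335 = 3.601 km/s.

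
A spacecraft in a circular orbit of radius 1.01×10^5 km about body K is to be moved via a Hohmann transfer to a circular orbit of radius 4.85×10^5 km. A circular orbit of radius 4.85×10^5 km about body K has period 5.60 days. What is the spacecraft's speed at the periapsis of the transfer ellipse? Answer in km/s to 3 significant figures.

v = 17.8 km/s

From Kepler's third law T² = 4π²r³/μ at r = 4.85×10^5 km, T = 5.60 days = 5.60 × 86400 s = 4.8384×10^5 s: μ = 4π²r³/T² = 1.92390×10^7 km³/s².
Semi-major axis of the transfer orbit: a_t = (1.010×10^5 + 4.850×10^5)/2 = 2.930×10^5 km.
At periapsis, r = 1.010×10^5 km.
From the vis-viva equation, v = √[μ(2/r − 1/a_t)] = 17.76 km/s.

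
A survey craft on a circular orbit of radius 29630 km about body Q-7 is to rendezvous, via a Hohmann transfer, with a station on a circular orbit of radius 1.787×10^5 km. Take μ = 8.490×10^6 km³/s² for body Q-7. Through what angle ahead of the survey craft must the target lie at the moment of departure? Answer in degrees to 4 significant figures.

φ = 99.89°

The Hohmann ellipse has a_t = (r₁ + r₂)/2 = 1.04165×10^5 km.
The half-period of the transfer ellipse is t = π√(a_t³/μ) = 36247.6 s.
The target's mean motion on its circular orbit is ω₂ = √(μ/r₂³) = 3.85715×10^-5 rad/s.
Angle swept by the target during transfer: ω₂·t = 1.3981 rad = 80.11°.
Arrival is 180° from departure on the ellipse, so φ = 180° − 80.11° = 99.89°.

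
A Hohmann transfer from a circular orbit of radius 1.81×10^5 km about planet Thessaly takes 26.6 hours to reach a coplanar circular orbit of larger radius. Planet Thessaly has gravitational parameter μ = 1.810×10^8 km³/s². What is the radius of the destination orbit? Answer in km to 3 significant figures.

Transfer time t = 26.6 hours = 95760 s, and t = π√(a_t³/μ).
So a_t = (μ t²/π²)^(1/3) = (1.810×10^8 × (95760)² / π²)^(1/3) = 5.5197×10^5 km.
Since a_t = (r₁ + r₂)/2, r₂ = 2a_t − r₁ = 2×5.5197×10^5 − 1.810×10^5 = 9.2294×10^5 km.

r₂ = 9.23×10^5 km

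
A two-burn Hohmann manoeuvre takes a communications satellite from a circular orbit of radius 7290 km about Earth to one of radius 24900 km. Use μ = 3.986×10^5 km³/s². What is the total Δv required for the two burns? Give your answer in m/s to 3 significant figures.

Δv = 3110 m/s

Semi-major axis of the transfer orbit: a_t = (7290 + 24900)/2 = 16095 km.
Circular speed at r₁: v₁ = √(μ/r₁) = √(3.986×10^5/7290) = 7.394 km/s.
Transfer-orbit speed at r₁ (vis-viva equation): v_p = √[μ(2/r₁ − 1/a_t)] = 9.197 km/s.
First burn Δv₁ = |v_p − v₁| = 1.803 km/s.
Circular speed at r₂: v₂ = √(μ/r₂) = 4.001 km/s.
Transfer-orbit speed at r₂: v_a = √[μ(2/r₂ − 1/a_t)] = 2.693 km/s.
Second burn Δv₂ = |v₂ − v_a| = 1.308 km/s.
Total Δv = Δv₁ + Δv₂ = 3.111 km/s.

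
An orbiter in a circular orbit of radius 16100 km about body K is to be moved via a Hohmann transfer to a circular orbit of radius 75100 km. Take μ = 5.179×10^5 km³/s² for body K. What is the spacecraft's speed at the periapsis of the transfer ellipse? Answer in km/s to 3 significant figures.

Transfer-ellipse semi-major axis a_t = (r₁ + r₂)/2 = (16100 + 75100)/2 = 45600 km.
At periapsis, r = 16100 km.
Vis-viva: v = √[μ(2/r − 1/a_t)] = √[5.179×10^5 × (2/16100 − 1/45600)] = 7.279 km/s.

v = 7.28 km/s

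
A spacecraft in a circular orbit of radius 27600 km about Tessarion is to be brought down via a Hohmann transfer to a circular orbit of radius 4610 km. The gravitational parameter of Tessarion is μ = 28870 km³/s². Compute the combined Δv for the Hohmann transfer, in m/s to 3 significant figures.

Transfer-ellipse semi-major axis a_t = (r₁ + r₂)/2 = (27600 + 4610)/2 = 16105 km.
Circular speed at r₁: v₁ = √(μ/r₁) = √(28870/27600) = 1.02275 km/s.
On the transfer ellipse at r₁, vis-viva equation gives v_a = √[μ(2/r₁ − 1/a_t)] = 0.547191 km/s.
First burn Δv₁ = |v_a − v₁| = 0.4756 km/s.
Circular speed at r₂: v₂ = √(μ/r₂) = 2.5025 km/s.
Transfer-orbit speed at r₂: v_p = √[μ(2/r₂ − 1/a_t)] = 3.2760 km/s.
Second burn Δv₂ = |v₂ − v_p| = 0.7735 km/s.
Total Δv = Δv₁ + Δv₂ = 1.249 km/s.

Δv = 1250 m/s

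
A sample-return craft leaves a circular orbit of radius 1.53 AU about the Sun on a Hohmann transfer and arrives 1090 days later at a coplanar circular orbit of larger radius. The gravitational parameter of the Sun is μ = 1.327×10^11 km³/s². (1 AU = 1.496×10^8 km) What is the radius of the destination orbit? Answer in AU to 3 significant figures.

r₂ = 5.05 AU

In km: r₁ = 1.53 × 1.496×10^8 = 2.28888×10^8 km.
Transfer time t = 1090 days = 9.4176×10^7 s, and t = π√(a_t³/μ).
So a_t = (μ t²/π²)^(1/3) = (1.327×10^11 × (9.4176×10^7)² / π²)^(1/3) = 4.9221×10^8 km.
Since a_t = (r₁ + r₂)/2, r₂ = 2a_t − r₁ = 2×4.9221×10^8 − 2.28888×10^8 = 7.55532×10^8 km.
In AU: r₂ = 7.55532×10^8 / 1.496×10^8 = 5.05 AU.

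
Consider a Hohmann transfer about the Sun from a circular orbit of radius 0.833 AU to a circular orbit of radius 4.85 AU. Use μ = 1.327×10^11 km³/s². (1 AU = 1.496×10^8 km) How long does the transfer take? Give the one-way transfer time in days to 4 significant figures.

t = 874.8 days

In km: r₁ = 0.833 × 1.496×10^8 = 1.246168×10^8 km; r₂ = 4.85 × 1.496×10^8 = 7.2556×10^8 km.
Semi-major axis of the transfer orbit: a_t = (1.246168×10^8 + 7.2556×10^8)/2 = 4.250884×10^8 km.
Transfer time t = π√(a_t³/μ) = π√((4.250884×10^8)³ / 1.327×10^11) = 7.558×10^7 s.
Converting: 7.558×10^7 s ÷ 86400 s/day = 874.8 days.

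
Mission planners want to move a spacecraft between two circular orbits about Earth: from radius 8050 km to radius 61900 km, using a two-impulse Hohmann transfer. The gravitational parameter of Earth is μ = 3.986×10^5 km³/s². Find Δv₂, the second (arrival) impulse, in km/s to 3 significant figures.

The Hohmann ellipse has a_t = (r₁ + r₂)/2 = 34975 km.
On the circular orbit at r = 61900 km, v_c = √(μ/r) = 2.5376 km/s.
Vis-viva on the transfer ellipse at r = 61900 km gives v_t = √[μ(2/r − 1/a_t)] = 1.2174 km/s.
Δv₂ = |v_t − v_c| = |1.2174 − 2.5376| = 1.320 km/s.

Δv₂ = 1.32 km/s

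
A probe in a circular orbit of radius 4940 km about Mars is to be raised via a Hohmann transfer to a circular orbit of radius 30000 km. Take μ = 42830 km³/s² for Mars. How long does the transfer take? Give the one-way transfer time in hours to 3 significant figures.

Transfer-ellipse semi-major axis a_t = (r₁ + r₂)/2 = (4940 + 30000)/2 = 17470 km.
Transfer time t = π√(a_t³/μ) = π√((17470)³ / 42830) = 35050 s.
Converting: 35050 s ÷ 3600 s/hour = 9.74 hours.

t = 9.74 hours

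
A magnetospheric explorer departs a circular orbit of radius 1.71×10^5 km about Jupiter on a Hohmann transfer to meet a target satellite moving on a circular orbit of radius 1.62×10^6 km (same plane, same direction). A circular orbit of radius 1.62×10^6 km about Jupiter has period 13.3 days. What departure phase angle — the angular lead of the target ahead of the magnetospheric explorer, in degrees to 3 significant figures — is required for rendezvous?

From Kepler's third law T² = 4π²r³/μ at r = 1.62×10^6 km, T = 13.3 days = 13.3 × 86400 s = 1.14912×10^6 s: μ = 4π²r³/T² = 1.27108×10^8 km³/s².
The Hohmann ellipse has a_t = (r₁ + r₂)/2 = 8.955×10^5 km.
The half-period of the transfer ellipse is t = π√(a_t³/μ) = 2.361355×10^5 s.
Target angular speed ω₂ = √(μ/r₂³) = 5.467823×10^-6 rad/s.
Angle swept by the target during transfer: ω₂·t = 1.29115 rad = 73.98°.
The magnetospheric explorer traverses 180° on the transfer ellipse, so the target must lead by 180° − 73.98° = 106°.

φ = 106°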